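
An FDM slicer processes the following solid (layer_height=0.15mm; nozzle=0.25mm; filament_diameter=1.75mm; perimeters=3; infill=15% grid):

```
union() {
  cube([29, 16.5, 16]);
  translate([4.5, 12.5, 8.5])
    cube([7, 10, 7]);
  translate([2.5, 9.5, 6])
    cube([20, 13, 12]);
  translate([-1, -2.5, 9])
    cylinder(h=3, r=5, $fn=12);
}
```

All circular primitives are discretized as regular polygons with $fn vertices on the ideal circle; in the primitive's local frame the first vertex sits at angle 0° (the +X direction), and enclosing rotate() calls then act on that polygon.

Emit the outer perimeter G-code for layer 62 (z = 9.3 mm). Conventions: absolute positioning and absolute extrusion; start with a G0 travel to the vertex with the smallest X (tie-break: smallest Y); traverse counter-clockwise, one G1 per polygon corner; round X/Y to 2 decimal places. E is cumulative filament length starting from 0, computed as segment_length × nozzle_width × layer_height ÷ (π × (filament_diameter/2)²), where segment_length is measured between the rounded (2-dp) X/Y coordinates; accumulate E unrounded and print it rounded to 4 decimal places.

G0 X-6.00 Y-2.50 Z9.30
G1 X-5.33 Y-5.00 E0.0404
G1 X-3.50 Y-6.83 E0.0807
G1 X-1.00 Y-7.50 E0.1211
G1 X1.50 Y-6.83 E0.1614
G1 X3.33 Y-5.00 E0.2018
G1 X4.00 Y-2.50 E0.2421
G1 X3.33 Y0.00 E0.2825
G1 X29.00 Y0.00 E0.6827
G1 X29.00 Y16.50 E0.9399
G1 X22.50 Y16.50 E1.0413
G1 X22.50 Y22.50 E1.1348
G1 X2.50 Y22.50 E1.4466
G1 X2.50 Y16.50 E1.5402
G1 X0.00 Y16.50 E1.5791
G1 X0.00 Y2.23 E1.8016
G1 X-1.00 Y2.50 E1.8178
G1 X-3.50 Y1.83 E1.8581
G1 X-5.33 Y0.00 E1.8985
G1 X-6.00 Y-2.50 E1.9388

At z = 9.3 mm: the cube (footprint 29×16.5) is included at this height; the cube at (4.5, 12.5) is present — its section is the full 7×10 rectangle; the cube at (2.5, 9.5) (footprint 20×13) is included at this height; the r=5 cylinder at (-1, -2.5) contributes a regular 12-gon of circumradius 5; Merging all regions: the regions partially overlap (shared area 214.72 mm²), so overlapping operands fuse into one piece — 1 connected region. The outline is a single polygon with 19 vertices. Extrusion per mm of travel: 0.25 × 0.15 / (π × 0.875²) = 0.015591. Accumulating E over each segment gives final E = 1.9388.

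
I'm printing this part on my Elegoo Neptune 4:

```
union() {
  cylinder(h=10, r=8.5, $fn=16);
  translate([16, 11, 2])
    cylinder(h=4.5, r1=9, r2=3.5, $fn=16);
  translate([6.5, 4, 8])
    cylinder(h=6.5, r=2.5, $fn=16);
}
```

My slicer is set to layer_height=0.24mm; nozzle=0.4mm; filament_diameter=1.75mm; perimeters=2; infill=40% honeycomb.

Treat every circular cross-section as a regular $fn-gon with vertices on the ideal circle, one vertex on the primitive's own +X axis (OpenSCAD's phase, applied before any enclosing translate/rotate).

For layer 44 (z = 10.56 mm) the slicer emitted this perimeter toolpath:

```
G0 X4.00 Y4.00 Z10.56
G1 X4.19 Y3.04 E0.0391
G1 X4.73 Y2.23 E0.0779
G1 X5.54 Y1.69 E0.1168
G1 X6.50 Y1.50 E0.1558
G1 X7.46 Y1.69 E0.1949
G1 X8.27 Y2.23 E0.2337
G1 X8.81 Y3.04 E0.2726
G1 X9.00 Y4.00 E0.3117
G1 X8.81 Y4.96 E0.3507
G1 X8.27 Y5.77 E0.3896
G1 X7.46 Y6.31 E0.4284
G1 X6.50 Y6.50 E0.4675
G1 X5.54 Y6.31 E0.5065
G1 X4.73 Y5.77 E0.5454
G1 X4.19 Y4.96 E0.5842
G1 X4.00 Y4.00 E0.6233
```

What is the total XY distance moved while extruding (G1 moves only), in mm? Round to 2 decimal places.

15.62 mm

Sum the Euclidean lengths of each G1 segment: total = 15.62 mm.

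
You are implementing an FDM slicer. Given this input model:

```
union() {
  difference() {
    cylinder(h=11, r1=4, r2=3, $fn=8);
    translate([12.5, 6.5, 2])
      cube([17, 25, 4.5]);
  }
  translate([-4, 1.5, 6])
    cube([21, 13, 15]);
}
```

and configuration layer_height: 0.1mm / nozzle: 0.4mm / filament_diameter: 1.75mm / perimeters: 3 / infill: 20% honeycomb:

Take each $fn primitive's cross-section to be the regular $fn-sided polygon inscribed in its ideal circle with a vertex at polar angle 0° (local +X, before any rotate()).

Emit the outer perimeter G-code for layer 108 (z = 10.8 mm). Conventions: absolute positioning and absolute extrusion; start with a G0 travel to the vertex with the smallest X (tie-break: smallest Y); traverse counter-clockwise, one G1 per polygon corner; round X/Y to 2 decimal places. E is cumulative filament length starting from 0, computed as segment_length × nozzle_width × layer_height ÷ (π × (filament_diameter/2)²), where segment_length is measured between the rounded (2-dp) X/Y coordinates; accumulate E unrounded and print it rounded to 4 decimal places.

G0 X-4.00 Y1.50 Z10.80
G1 X-2.40 Y1.50 E0.0266
G1 X-3.02 Y0.00 E0.0536
G1 X-2.13 Y-2.13 E0.0920
G1 X0.00 Y-3.02 E0.1304
G1 X2.13 Y-2.13 E0.1688
G1 X3.02 Y0.00 E0.2072
G1 X2.40 Y1.50 E0.2342
G1 X17.00 Y1.50 E0.4770
G1 X17.00 Y14.50 E0.6931
G1 X-4.00 Y14.50 E1.0424
G1 X-4.00 Y1.50 E1.2586

At z = 10.8 mm: the cone contributes a regular 8-gon of circumradius 3.018 (interpolated between r1=4 and r2=3 at t=0.982); the cube at (12.5, 6.5) is absent (z outside [2, 6.5]); After the difference (first − rest): none of the subtracted shapes is present at this height, so the cone is unchanged — 1 connected region; the cube at (-4, 1.5) (footprint 21×13) is included at this height; Taking the union: the regions partially overlap (shared area 4.76 mm²), so overlapping operands fuse into one piece — 1 connected region. The outline is a single polygon with 11 vertices. Extrusion per mm of travel: 0.4 × 0.1 / (π × 0.875²) = 0.016630. Accumulating E over each segment gives final E = 1.2586.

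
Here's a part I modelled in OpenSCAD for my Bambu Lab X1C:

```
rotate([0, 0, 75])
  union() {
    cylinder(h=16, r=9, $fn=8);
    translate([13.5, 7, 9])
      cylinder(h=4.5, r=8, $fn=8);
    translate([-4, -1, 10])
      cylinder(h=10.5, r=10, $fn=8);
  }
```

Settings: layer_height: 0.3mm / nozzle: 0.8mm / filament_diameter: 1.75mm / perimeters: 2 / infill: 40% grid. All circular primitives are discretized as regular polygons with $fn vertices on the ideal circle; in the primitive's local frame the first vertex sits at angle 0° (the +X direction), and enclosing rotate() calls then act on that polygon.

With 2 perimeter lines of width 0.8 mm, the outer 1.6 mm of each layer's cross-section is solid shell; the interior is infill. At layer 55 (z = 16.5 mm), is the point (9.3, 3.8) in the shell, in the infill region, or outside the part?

At z = 16.5 mm: the cylinder is not intersected at this z (z outside [0, 16]); the cylinder at (13.5, 7) is not intersected at this z (z outside [9, 13.5]); the cylinder at (-4, -1): section is a regular 8-gon, circumradius r=10; Merging all regions: only the r=10 cylinder at (-4, -1) is present, so the union is just that shape — 1 connected region; (whole slice rotated 75° about Z — lengths, areas and connectivity unchanged). Overall, the cross-section is a single solid region. Undo the 75° rotation: the query point maps to (6.078, -8.000) in the un-rotated model frame. The nearest boundary edge runs (3.07, -8.07)→(6.00, -1.00); distance from the point to it = 2.75 mm. The point is not inside any of the regions above, so it lies outside the cross-section (2.75 mm from the nearest boundary).

outside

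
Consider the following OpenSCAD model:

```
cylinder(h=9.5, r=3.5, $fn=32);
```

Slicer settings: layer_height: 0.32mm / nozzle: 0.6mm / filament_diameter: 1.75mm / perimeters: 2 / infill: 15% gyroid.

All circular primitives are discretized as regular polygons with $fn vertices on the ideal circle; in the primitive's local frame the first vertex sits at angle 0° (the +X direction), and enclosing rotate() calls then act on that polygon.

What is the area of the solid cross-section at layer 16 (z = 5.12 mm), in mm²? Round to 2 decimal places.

At z = 5.12 mm: the cylinder: section is a regular 32-gon, circumradius r=3.5 (area = (32/2)·3.500²·sin(360°/32) = 38.24 mm²). Overall, the cross-section is a single solid region. Net area = 38.24 mm².

38.24 mm²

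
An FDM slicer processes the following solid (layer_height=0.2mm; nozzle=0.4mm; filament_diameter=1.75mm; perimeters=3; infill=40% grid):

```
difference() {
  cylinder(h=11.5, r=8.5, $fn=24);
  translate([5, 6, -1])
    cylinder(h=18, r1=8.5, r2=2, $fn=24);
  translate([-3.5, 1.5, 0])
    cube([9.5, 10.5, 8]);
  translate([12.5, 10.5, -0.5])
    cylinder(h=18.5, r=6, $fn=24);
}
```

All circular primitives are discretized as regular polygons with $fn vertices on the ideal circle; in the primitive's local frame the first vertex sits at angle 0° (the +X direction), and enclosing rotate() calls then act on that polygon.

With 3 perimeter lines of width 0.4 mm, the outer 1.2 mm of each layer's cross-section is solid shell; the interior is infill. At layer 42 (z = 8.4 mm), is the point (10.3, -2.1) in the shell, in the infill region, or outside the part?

At z = 8.4 mm: the cylinder: section is a regular 24-gon, circumradius r=8.5; the cone at (5, 6) contributes a regular 24-gon of circumradius 5.106 (interpolated between r1=8.5 and r2=2 at t=0.522); the cube at (-3.5, 1.5) is absent (z outside [0, 8]); the r=6 cylinder at (12.5, 10.5) gives a regular 24-gon of circumradius 6 (constant along its height); Subtracting the remaining from the first: starting from the r=8.5 cylinder, the cone at (5, 6) partially overlaps it — only the 41.57 mm² overlap (of its 80.96 mm²) is removed, clipping the outline; the r=6 cylinder at (12.5, 10.5) misses the remaining region (no effect) — 1 connected region. Overall, the cross-section is a single solid region. The nearest boundary edge runs (8.50, 0.00)→(8.21, -2.20); distance from the point to it = 2.06 mm. The point is not inside any of the regions above, so it lies outside the cross-section (2.06 mm from the nearest boundary).

outside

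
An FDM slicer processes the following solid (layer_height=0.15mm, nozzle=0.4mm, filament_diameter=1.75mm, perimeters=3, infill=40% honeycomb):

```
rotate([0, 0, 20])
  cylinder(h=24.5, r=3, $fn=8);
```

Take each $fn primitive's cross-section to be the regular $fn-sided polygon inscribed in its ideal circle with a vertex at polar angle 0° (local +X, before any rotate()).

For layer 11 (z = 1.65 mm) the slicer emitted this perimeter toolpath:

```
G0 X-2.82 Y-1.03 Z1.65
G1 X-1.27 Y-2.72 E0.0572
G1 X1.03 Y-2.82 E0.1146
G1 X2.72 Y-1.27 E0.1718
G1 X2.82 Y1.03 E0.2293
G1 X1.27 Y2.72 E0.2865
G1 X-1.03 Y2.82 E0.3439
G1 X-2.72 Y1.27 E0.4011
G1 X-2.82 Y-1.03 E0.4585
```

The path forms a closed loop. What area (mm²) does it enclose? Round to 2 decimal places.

Apply the shoelace formula to the sequence of (X, Y) vertices; enclosed area = 25.49 mm².

25.49 mm²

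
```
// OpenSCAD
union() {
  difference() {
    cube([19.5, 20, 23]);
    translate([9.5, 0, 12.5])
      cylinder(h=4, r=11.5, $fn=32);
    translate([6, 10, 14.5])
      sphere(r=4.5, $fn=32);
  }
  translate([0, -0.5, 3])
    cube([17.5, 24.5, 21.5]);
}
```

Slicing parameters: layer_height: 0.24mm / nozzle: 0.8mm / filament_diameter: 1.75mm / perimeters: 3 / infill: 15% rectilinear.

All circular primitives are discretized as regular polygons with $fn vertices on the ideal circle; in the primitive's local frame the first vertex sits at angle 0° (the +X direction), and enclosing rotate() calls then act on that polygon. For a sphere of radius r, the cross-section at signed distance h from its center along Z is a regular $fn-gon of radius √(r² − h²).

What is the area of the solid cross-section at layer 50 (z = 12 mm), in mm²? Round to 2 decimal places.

468.75 mm²

At z = 12 mm: the cube is present — its section is the full 19.5×20 rectangle (area 390.00 mm²); the cylinder at (9.5, 0) does not reach this height (z outside [12.5, 16.5]); the r=4.5 sphere at (6, 10) slices to a regular 32-gon of circumradius 3.742 (√(r²−h²) with h=2.5 from center) (area = (32/2)·3.742²·sin(360°/32) = 43.70 mm²); Subtracting the remaining from the first: starting from the 19.5×20 cube (390.00 mm²), the r=4.5 sphere at (6, 10) lies wholly inside it (removes its full 43.70 mm² and its 23.47 mm outline becomes a hole wall) — area = 346.30 mm²; the cube at (0, -0.5) (footprint 17.5×24.5) is included at this height (area 428.75 mm²); Combining (union): the regions partially overlap — summed areas 775.05 mm² minus the doubly-counted overlap 306.30 mm² gives 468.75 mm² — area = 468.75 mm². Overall, the cross-section is a single solid region. Net area = 468.75 mm².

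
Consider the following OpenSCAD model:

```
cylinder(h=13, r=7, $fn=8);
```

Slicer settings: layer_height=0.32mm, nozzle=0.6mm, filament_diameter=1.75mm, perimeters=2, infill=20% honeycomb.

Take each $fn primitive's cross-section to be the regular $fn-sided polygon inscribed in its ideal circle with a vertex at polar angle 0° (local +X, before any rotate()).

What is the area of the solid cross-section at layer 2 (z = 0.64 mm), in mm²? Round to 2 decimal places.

138.59 mm²

At z = 0.64 mm: the r=7 cylinder gives a regular 8-gon of circumradius 7 (constant along its height) (area = (8/2)·7.000²·sin(360°/8) = 138.59 mm²). Overall, the cross-section is a single solid region. Net area = 138.59 mm².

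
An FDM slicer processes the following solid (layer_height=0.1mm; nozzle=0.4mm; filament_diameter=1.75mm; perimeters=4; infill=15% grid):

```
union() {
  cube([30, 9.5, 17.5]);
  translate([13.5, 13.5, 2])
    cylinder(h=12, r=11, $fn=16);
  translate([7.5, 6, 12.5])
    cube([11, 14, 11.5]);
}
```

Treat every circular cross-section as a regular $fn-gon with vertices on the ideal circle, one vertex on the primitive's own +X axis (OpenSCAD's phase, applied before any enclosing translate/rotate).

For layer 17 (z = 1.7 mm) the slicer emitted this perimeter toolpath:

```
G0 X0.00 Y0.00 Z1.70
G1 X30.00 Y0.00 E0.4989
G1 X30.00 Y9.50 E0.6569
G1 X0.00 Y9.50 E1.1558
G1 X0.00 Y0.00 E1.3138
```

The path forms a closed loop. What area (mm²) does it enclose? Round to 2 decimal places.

285.00 mm²

Apply the shoelace formula to the sequence of (X, Y) vertices; enclosed area = 285.00 mm².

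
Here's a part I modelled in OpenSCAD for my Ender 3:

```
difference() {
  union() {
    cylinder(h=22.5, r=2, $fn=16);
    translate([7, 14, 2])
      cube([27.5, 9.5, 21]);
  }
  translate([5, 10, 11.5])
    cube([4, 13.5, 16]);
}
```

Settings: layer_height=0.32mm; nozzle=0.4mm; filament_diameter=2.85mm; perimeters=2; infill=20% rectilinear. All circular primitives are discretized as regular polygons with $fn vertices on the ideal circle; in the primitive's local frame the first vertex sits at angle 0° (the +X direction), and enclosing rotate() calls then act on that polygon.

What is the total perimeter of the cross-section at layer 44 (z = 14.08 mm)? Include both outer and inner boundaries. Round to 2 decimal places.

At z = 14.08 mm: the cylinder: section is a regular 16-gon, circumradius r=2 (perimeter = 2·16·2.000·sin(180°/16) = 12.49 mm); the 27.5×9.5 cube at (7, 14) contributes its full rectangle (perimeter 74.00 mm); Taking the union: the 2 present regions are separate (no shared area or edge), so areas and boundary lengths simply add and each stays a separate island — boundary = 86.49 mm; the 4×13.5 cube at (5, 10) contributes its full rectangle (perimeter 35.00 mm); Subtracting the remaining from the first: starting from that combined region, the 4×13.5 cube at (5, 10) partially overlaps it — only the 19.00 mm² overlap (of its 54.00 mm²) is removed, clipping the outline — boundary = 82.49 mm. Overall, the cross-section has 2 separate islands. Total boundary length (outer) = 82.49 mm.

82.49 mm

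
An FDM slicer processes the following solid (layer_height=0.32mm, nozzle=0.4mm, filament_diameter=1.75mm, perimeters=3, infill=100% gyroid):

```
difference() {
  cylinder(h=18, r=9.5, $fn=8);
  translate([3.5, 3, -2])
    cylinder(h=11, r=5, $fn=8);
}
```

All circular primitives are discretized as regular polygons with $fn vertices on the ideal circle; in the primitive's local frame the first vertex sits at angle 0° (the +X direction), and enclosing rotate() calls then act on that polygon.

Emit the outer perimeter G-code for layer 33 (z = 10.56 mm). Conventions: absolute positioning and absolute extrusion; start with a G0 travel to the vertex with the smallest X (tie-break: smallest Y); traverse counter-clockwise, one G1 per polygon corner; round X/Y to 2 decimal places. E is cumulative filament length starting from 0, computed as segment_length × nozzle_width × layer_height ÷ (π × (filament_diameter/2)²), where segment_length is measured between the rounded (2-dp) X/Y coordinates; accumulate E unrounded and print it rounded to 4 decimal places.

At z = 10.56 mm: the cylinder: section is a regular 8-gon, circumradius r=9.5; the cylinder at (3.5, 3) is absent (z outside [-2, 9]); Taking the first minus the rest: none of the subtracted shapes is present at this height, so the r=9.5 cylinder is unchanged — 1 connected region. The outline is a single polygon with 8 vertices. Extrusion per mm of travel: 0.4 × 0.32 / (π × 0.875²) = 0.053216. Accumulating E over each segment gives final E = 3.0960.

G0 X-9.50 Y0.00 Z10.56
G1 X-6.72 Y-6.72 E0.3870
G1 X0.00 Y-9.50 E0.7740
G1 X6.72 Y-6.72 E1.1610
G1 X9.50 Y0.00 E1.5480
G1 X6.72 Y6.72 E1.9350
G1 X0.00 Y9.50 E2.3220
G1 X-6.72 Y6.72 E2.7090
G1 X-9.50 Y0.00 E3.0960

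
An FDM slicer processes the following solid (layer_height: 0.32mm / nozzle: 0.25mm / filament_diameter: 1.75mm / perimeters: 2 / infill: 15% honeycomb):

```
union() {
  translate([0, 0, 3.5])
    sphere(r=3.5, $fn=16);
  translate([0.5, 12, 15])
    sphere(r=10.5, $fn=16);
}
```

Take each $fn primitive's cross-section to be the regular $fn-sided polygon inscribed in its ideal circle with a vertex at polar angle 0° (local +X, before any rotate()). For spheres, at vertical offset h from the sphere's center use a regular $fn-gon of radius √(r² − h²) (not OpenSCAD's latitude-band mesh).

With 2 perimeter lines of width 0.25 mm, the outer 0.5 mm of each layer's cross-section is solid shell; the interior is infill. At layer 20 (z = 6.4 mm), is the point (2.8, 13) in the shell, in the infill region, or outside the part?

infill

At z = 6.4 mm: the r=3.5 sphere contributes a regular 16-gon of circumradius √(3.5²−2.9²) = 1.960; the sphere at (0.5, 12): section is a regular 16-gon, circumradius = √(r²−h²) = √(10.5²−8.6²) = 6.024; Merging all regions: the 2 present regions are separate (no shared area or edge), so areas and boundary lengths simply add and each stays a separate island — 2 connected regions. Overall, the cross-section has 2 separate islands. The nearest boundary edge runs (4.76, 16.26)→(6.07, 14.31); distance from the point to it = 3.44 mm. (Shell/infill is judged within the island containing the point — the largest one.) The point is inside the cross-section and 3.44 mm from the nearest boundary — more than the 0.5 mm shell width (2 × 0.25), so it's in the infill interior.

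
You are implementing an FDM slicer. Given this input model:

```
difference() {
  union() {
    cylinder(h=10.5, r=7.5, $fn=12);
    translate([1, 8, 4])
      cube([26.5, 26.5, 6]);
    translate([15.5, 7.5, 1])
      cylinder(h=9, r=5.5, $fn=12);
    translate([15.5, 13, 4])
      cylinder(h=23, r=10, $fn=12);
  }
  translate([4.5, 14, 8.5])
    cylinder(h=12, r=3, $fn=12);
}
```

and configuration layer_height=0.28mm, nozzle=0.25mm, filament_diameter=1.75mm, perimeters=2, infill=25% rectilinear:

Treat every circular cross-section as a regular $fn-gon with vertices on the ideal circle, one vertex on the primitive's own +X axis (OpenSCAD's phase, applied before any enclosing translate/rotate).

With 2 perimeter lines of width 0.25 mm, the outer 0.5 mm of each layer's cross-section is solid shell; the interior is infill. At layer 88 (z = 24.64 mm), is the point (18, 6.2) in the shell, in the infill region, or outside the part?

infill

At z = 24.64 mm: the cylinder is absent (z outside [0, 10.5]); the cube at (1, 8) is absent (z outside [4, 10]); the cylinder at (15.5, 7.5) is not intersected at this z (z outside [1, 10]); the cylinder at (15.5, 13): section is a regular 12-gon, circumradius r=10; Merging all regions: only the r=10 cylinder at (15.5, 13) is present, so the union is just that shape — 1 connected region; the cylinder at (4.5, 14) is absent (z outside [8.5, 20.5]); Subtracting the remaining from the first: none of the subtracted shapes is present at this height, so the result so far is unchanged — 1 connected region. Overall, the cross-section is a single solid region. The nearest boundary edge runs (15.50, 3.00)→(20.50, 4.34); distance from the point to it = 2.44 mm. The point is inside the cross-section and 2.44 mm from the nearest boundary — more than the 0.5 mm shell width (2 × 0.25), so it's in the infill interior.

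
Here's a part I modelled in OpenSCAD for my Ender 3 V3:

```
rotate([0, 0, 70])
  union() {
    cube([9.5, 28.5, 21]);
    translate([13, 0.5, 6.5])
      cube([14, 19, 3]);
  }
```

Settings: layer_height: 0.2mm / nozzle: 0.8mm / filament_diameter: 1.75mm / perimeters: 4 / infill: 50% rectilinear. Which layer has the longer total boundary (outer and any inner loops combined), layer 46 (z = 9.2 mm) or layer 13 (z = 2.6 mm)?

Layer 46 (z = 9.2): the cube is present — its section is the full 9.5×28.5 rectangle (perimeter 76.00 mm); the 14×19 cube at (13, 0.5) contributes its full rectangle (perimeter 66.00 mm); Combining (union): the 2 present regions are separate (no shared area or edge), so areas and boundary lengths simply add and each stays a separate island — boundary = 142.00 mm; (rotated 70° about Z; rotation is an isometry so areas/perimeters/island counts are preserved). So its perimeter = 142.00 mm. Layer 13 (z = 2.6): the cube is present — its section is the full 9.5×28.5 rectangle (perimeter 76.00 mm); the cube at (13, 0.5) is not intersected at this z (z outside [6.5, 9.5]); Combining (union): only the 9.5×28.5 cube is present, so the union is just that shape — boundary = 76.00 mm; (rotated 70° about Z; rotation is an isometry so areas/perimeters/island counts are preserved). So its perimeter = 76.00 mm. Layer 46 is larger (142.00 vs 76.00 mm).

layer 46 (z = 9.2 mm)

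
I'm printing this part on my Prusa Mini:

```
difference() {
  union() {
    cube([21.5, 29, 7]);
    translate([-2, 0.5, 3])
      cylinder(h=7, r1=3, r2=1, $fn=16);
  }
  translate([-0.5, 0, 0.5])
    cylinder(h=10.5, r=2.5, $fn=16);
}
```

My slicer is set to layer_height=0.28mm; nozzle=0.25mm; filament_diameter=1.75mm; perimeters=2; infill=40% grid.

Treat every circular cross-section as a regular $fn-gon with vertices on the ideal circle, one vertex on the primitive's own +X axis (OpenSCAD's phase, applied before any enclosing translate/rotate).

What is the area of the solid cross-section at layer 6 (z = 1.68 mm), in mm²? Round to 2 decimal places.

At z = 1.68 mm: the 21.5×29 cube contributes its full rectangle (area 623.50 mm²); the cone at (-2, 0.5) is absent (z outside [3, 10]); Merging all regions: only the 21.5×29 cube is present, so the union is just that shape — area = 623.50 mm²; the cylinder at (-0.5, 0): section is a regular 16-gon, circumradius r=2.5 (area = (16/2)·2.500²·sin(360°/16) = 19.13 mm²); Taking the first minus the rest: starting from the result so far (623.50 mm²), the r=2.5 cylinder at (-0.5, 0) partially overlaps it — only the 3.56 mm² overlap (of its 19.13 mm²) is removed, clipping the outline — area = 619.94 mm². Overall, the cross-section is a single solid region. Net area = 619.94 mm².

619.94 mm²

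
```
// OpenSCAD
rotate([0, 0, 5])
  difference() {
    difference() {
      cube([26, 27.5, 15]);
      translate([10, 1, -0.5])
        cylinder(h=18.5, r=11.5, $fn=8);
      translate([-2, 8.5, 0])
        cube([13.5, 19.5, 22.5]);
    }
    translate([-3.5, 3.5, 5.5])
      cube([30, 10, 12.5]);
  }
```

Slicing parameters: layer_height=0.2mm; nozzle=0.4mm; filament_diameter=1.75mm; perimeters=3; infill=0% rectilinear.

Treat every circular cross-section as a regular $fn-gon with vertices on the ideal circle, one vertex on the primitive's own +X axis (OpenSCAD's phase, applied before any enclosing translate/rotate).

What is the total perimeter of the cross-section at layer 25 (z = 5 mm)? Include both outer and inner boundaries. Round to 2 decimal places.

At z = 5 mm: the 26×27.5 cube contributes its full rectangle (perimeter 107.00 mm); the r=11.5 cylinder at (10, 1) contributes a regular 8-gon of circumradius 11.5 (perimeter = 2·8·11.500·sin(180°/8) = 70.41 mm); the cube at (-2, 8.5) is present — its section is the full 13.5×19.5 rectangle (perimeter 66.00 mm); After the difference (first − rest): starting from the 26×27.5 cube, the r=11.5 cylinder at (10, 1) partially overlaps it — only the 205.61 mm² overlap (of its 374.06 mm²) is removed, clipping the outline; the 13.5×19.5 cube at (-2, 8.5) partially overlaps it — only the 194.05 mm² overlap (of its 263.25 mm²) is removed, clipping the outline — boundary = 89.28 mm; the cube at (-3.5, 3.5) is not intersected at this z (z outside [5.5, 18]); Subtracting the remaining from the first: none of the subtracted shapes is present at this height, so that combined region is unchanged — boundary = 89.28 mm; (whole slice rotated 5° about Z — lengths, areas and connectivity unchanged). Overall, the cross-section has 2 separate islands. Total boundary length (outer) = 89.28 mm.

89.28 mm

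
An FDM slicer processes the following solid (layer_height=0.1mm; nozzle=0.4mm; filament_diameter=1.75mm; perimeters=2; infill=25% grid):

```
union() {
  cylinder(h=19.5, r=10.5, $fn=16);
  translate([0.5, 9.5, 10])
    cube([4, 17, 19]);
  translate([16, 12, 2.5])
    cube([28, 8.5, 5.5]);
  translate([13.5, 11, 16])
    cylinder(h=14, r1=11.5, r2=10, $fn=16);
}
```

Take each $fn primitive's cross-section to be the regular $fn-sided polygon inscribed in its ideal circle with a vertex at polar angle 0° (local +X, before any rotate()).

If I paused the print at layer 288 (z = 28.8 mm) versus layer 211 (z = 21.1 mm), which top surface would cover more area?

layer 211 (z = 21.1 mm)

Layer 288 (z = 28.8): the cylinder is not intersected at this z (z outside [0, 19.5]); the cube at (0.5, 9.5) (footprint 4×17) is included at this height (area 68.00 mm²); the cube at (16, 12) is absent (z outside [2.5, 8]); the cone at (13.5, 11): at t=0.914 of its height the radius interpolates to r₁+(r₂−r₁)t = 10.129, giving a regular 16-gon of that circumradius (area = (16/2)·10.129²·sin(360°/16) = 314.07 mm²); Combining (union): the regions partially overlap — summed areas 382.07 mm² minus the doubly-counted overlap 4.44 mm² gives 377.62 mm² — area = 377.62 mm². So its area = 377.62 mm². Layer 211 (z = 21.1): the cylinder is absent (z outside [0, 19.5]); the cube at (0.5, 9.5) is present — its section is the full 4×17 rectangle (area 68.00 mm²); the cube at (16, 12) is not intersected at this z (z outside [2.5, 8]); the cone at (13.5, 11) (r1=11.5→r2=10) has section circumradius 10.954 here — a regular 16-gon (area = (16/2)·10.954²·sin(360°/16) = 367.32 mm²); Combining (union): the regions partially overlap — summed areas 435.32 mm² minus the doubly-counted overlap 10.09 mm² gives 425.23 mm² — area = 425.23 mm². So its area = 425.23 mm². Layer 211 is larger (425.23 vs 377.62 mm²).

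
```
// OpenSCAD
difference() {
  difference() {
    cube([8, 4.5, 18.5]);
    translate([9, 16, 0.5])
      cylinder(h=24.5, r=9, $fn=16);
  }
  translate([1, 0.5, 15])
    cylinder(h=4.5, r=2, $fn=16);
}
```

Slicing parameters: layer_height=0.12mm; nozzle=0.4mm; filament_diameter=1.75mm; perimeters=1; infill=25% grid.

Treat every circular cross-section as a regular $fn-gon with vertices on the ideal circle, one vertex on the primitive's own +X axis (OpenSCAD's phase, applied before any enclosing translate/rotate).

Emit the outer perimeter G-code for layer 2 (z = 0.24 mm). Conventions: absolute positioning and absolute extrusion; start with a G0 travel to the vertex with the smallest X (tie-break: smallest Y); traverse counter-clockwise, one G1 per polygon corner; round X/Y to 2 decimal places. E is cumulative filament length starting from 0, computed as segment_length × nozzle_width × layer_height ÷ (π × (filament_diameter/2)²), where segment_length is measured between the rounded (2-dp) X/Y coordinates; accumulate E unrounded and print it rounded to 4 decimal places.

At z = 0.24 mm: the 8×4.5 cube contributes its full rectangle; the cylinder at (9, 16) does not reach this height (z outside [0.5, 25]); After the difference (first − rest): none of the subtracted shapes is present at this height, so the 8×4.5 cube is unchanged — 1 connected region; the cylinder at (1, 0.5) is absent (z outside [15, 19.5]); Subtracting the remaining from the first: none of the subtracted shapes is present at this height, so that combined region is unchanged — 1 connected region. The outline is a single polygon with 4 vertices. Extrusion per mm of travel: 0.4 × 0.12 / (π × 0.875²) = 0.019956. Accumulating E over each segment gives final E = 0.4989.

G0 X0.00 Y0.00 Z0.24
G1 X8.00 Y0.00 E0.1596
G1 X8.00 Y4.50 E0.2495
G1 X0.00 Y4.50 E0.4091
G1 X0.00 Y0.00 E0.4989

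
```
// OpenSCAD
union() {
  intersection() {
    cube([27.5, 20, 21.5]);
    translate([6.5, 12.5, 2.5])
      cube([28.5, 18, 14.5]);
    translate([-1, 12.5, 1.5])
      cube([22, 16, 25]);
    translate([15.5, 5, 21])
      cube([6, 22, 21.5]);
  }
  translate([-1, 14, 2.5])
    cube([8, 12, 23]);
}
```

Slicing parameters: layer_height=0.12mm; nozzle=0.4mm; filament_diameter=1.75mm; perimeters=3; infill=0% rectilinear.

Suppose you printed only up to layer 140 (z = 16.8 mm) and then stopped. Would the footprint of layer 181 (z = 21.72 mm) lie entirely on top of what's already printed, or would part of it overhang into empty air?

entirely on top

Compare the two slices. At z = 16.8: the cube is present — its section is the full 27.5×20 rectangle (area 550.00 mm²); the cube at (6.5, 12.5) is present — its section is the full 28.5×18 rectangle (area 513.00 mm²); the cube at (-1, 12.5) is present — its section is the full 22×16 rectangle (area 352.00 mm²); the cube at (15.5, 5) is absent (z outside [21, 42.5]); Keeping only the common overlap: at least one operand is absent at this height, so nothing remains; the cube at (-1, 14) (footprint 8×12) is included at this height (area 96.00 mm²); Combining (union): only the 8×12 cube at (-1, 14) is present, so the union is just that shape — area = 96.00 mm². At z = 21.72: the cube is not intersected at this z (z outside [0, 21.5]); the cube at (6.5, 12.5) is absent (z outside [2.5, 17]); the 22×16 cube at (-1, 12.5) contributes its full rectangle (area 352.00 mm²); the cube at (15.5, 5) is present — its section is the full 6×22 rectangle (area 132.00 mm²); After intersecting: at least one operand is absent at this height, so nothing remains; the cube at (-1, 14) is present — its section is the full 8×12 rectangle (area 96.00 mm²); Merging all regions: only the 8×12 cube at (-1, 14) is present, so the union is just that shape — area = 96.00 mm². Checking containment: the cross-section at z = 21.72 is a subset of the cross-section at z = 16.8.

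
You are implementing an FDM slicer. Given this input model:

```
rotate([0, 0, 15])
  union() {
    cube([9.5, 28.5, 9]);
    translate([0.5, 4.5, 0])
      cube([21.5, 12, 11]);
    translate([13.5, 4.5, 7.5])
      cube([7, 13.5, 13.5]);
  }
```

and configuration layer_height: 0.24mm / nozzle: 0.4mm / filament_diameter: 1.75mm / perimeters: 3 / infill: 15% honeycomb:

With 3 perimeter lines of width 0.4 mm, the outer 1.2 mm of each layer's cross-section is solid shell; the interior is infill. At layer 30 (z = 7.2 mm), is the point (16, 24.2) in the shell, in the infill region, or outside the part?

At z = 7.2 mm: the 9.5×28.5 cube contributes its full rectangle; the cube at (0.5, 4.5) (footprint 21.5×12) is included at this height; the cube at (13.5, 4.5) is absent (z outside [7.5, 21]); Merging all regions: the regions partially overlap (shared area 108.00 mm²), so overlapping operands fuse into one piece — 1 connected region; (whole slice rotated 15° about Z — lengths, areas and connectivity unchanged). Overall, the cross-section is a single solid region. Undo the 15° rotation: the query point maps to (21.718, 19.234) in the un-rotated model frame. The nearest boundary edge runs (9.50, 16.50)→(22.00, 16.50); distance from the point to it = 2.73 mm. The point is not inside any of the regions above, so it lies outside the cross-section (2.73 mm from the nearest boundary).

outside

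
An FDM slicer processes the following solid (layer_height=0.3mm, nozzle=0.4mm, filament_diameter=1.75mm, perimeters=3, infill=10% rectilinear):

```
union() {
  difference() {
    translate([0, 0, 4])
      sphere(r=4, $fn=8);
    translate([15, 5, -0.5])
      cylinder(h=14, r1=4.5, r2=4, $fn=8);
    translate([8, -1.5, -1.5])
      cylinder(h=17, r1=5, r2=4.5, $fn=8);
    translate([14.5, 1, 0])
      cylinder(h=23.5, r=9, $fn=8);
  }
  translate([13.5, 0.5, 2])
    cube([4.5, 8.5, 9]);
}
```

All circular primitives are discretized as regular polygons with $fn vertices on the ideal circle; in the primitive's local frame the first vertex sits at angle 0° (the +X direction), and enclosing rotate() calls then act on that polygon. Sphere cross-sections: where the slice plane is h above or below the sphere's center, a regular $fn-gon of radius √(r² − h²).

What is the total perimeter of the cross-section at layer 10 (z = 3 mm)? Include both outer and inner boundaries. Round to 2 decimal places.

49.71 mm

At z = 3 mm: the sphere: section is a regular 8-gon, circumradius = √(r²−h²) = √(4²−1²) = 3.873 (perimeter = 2·8·3.873·sin(180°/8) = 23.71 mm); the cone at (15, 5) contributes a regular 8-gon of circumradius 4.375 (interpolated between r1=4.5 and r2=4 at t=0.250) (perimeter = 2·8·4.375·sin(180°/8) = 26.79 mm); the cone at (8, -1.5) contributes a regular 8-gon of circumradius 4.868 (interpolated between r1=5 and r2=4.5 at t=0.265) (perimeter = 2·8·4.868·sin(180°/8) = 29.80 mm); the cylinder at (14.5, 1): section is a regular 8-gon, circumradius r=9 (perimeter = 2·8·9.000·sin(180°/8) = 55.11 mm); Taking the first minus the rest: starting from the r=4 sphere, the cone at (15, 5) misses the remaining region (no effect); the cone at (8, -1.5) partially overlaps it — only the 0.20 mm² overlap (of its 67.02 mm²) is removed, clipping the outline; the r=9 cylinder at (14.5, 1) misses the remaining region (no effect) — boundary = 23.71 mm; the 4.5×8.5 cube at (13.5, 0.5) contributes its full rectangle (perimeter 26.00 mm); Combining (union): the 2 present regions are separate (no shared area or edge), so areas and boundary lengths simply add and each stays a separate island — boundary = 49.71 mm. Overall, the cross-section has 2 separate islands. Total boundary length (outer) = 49.71 mm.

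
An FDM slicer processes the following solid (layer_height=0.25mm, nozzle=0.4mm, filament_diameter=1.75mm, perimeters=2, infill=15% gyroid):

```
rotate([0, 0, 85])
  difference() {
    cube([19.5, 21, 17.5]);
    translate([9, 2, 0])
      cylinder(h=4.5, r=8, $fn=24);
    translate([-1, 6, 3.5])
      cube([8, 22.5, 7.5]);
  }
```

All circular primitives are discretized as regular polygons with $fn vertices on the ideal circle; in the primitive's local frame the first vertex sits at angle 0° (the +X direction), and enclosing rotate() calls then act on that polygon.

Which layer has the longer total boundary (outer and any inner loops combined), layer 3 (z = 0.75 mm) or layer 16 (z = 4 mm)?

layer 3 (z = 0.75 mm)

Layer 3 (z = 0.75): the 19.5×21 cube contributes its full rectangle (perimeter 81.00 mm); the cylinder at (9, 2): section is a regular 24-gon, circumradius r=8 (perimeter = 2·24·8.000·sin(180°/24) = 50.12 mm); the cube at (-1, 6) is absent (z outside [3.5, 11]); After the difference (first − rest): starting from the 19.5×21 cube, the r=8 cylinder at (9, 2) partially overlaps it — only the 130.86 mm² overlap (of its 198.77 mm²) is removed, clipping the outline — boundary = 94.62 mm; (rotated 85° about Z; rotation is an isometry so areas/perimeters/island counts are preserved). So its perimeter = 94.62 mm. Layer 16 (z = 4): the cube is present — its section is the full 19.5×21 rectangle (perimeter 81.00 mm); the r=8 cylinder at (9, 2) contributes a regular 24-gon of circumradius 8 (perimeter = 2·24·8.000·sin(180°/24) = 50.12 mm); the cube at (-1, 6) (footprint 8×22.5) is included at this height (perimeter 61.00 mm); After the difference (first − rest): starting from the 19.5×21 cube, the r=8 cylinder at (9, 2) partially overlaps it — only the 130.86 mm² overlap (of its 198.77 mm²) is removed, clipping the outline; the 8×22.5 cube at (-1, 6) partially overlaps it — only the 93.46 mm² overlap (of its 180.00 mm²) is removed, clipping the outline — boundary = 79.62 mm; (rotated 85° about Z; rotation is an isometry so areas/perimeters/island counts are preserved). So its perimeter = 79.62 mm. Layer 3 is larger (94.62 vs 79.62 mm).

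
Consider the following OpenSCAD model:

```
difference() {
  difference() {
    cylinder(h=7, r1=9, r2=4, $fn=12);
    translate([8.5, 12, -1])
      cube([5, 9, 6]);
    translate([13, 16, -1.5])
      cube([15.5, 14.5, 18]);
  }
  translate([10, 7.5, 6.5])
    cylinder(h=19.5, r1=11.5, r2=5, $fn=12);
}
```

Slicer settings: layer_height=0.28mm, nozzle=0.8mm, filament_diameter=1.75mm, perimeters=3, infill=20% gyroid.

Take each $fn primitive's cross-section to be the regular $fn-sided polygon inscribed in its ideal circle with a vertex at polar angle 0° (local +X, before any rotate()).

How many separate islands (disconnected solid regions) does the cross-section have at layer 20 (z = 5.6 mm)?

At z = 5.6 mm: the cone contributes a regular 12-gon of circumradius 5.000 (interpolated between r1=9 and r2=4 at t=0.800); the cube at (8.5, 12) is not intersected at this z (z outside [-1, 5]); the cube at (13, 16) (footprint 15.5×14.5) is included at this height; Taking the first minus the rest: starting from the cone, the 15.5×14.5 cube at (13, 16) misses the remaining region (no effect) — 1 connected region; the cone at (10, 7.5) is absent (z outside [6.5, 26]); Taking the first minus the rest: none of the subtracted shapes is present at this height, so that combined region is unchanged — 1 connected region. Overall, the cross-section is a single solid region. Island count = 1.

1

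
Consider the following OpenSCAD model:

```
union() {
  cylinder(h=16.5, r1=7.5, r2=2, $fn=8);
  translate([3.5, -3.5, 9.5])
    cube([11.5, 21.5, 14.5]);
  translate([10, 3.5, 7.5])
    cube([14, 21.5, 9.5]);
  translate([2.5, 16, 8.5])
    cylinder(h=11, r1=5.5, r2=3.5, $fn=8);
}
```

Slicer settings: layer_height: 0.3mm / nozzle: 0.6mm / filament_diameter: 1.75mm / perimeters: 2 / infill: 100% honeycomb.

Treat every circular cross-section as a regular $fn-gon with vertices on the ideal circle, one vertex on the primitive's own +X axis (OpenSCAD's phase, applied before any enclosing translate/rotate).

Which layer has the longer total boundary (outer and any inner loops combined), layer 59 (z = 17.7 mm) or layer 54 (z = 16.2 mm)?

layer 54 (z = 16.2 mm)

Layer 59 (z = 17.7): the cone does not reach this height (z outside [0, 16.5]); the cube at (3.5, -3.5) is present — its section is the full 11.5×21.5 rectangle (perimeter 66.00 mm); the cube at (10, 3.5) does not reach this height (z outside [7.5, 17]); the cone at (2.5, 16) (r1=5.5→r2=3.5) has section circumradius 3.827 here — a regular 8-gon (perimeter = 2·8·3.827·sin(180°/8) = 23.43 mm); Merging all regions: the regions partially overlap (shared area 11.56 mm²), so the edge portions inside another operand are dropped and the merged outline is re-measured after clipping — boundary = 75.08 mm. So its perimeter = 75.08 mm. Layer 54 (z = 16.2): the cone contributes a regular 8-gon of circumradius 2.100 (interpolated between r1=7.5 and r2=2 at t=0.982) (perimeter = 2·8·2.100·sin(180°/8) = 12.86 mm); the cube at (3.5, -3.5) (footprint 11.5×21.5) is included at this height (perimeter 66.00 mm); the cube at (10, 3.5) is present — its section is the full 14×21.5 rectangle (perimeter 71.00 mm); the cone at (2.5, 16): at t=0.700 of its height the radius interpolates to r₁+(r₂−r₁)t = 4.100, giving a regular 8-gon of that circumradius (perimeter = 2·8·4.100·sin(180°/8) = 25.10 mm); Merging all regions: the regions partially overlap (shared area 85.87 mm²), so the edge portions inside another operand are dropped and the merged outline is re-measured after clipping — boundary = 120.65 mm. So its perimeter = 120.65 mm. Layer 54 is larger (120.65 vs 75.08 mm).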